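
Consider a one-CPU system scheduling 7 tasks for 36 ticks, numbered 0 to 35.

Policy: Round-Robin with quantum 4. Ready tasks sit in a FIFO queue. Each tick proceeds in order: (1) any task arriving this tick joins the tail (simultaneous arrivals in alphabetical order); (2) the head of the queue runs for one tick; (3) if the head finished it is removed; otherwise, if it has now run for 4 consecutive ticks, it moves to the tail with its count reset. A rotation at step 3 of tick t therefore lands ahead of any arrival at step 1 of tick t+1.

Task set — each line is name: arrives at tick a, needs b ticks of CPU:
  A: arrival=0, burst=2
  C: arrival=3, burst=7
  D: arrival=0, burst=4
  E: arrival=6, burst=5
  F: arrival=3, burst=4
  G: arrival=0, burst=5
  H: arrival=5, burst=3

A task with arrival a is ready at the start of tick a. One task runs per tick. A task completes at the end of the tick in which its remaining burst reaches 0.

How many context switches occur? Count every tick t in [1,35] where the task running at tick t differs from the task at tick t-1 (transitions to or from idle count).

context switches = 10

t=0: queue=[A,D,G] q_used=0 → run A
t=1: queue=[A,D,G] q_used=1 → run A
t=2: queue=[D,G] q_used=0 → run D
t=3: queue=[D,G,C,F] q_used=1 → run D
t=4: queue=[D,G,C,F] q_used=2 → run D
t=5: queue=[D,G,C,F,H] q_used=3 → run D
t=6: queue=[G,C,F,H,E] q_used=0 → run G
t=7: queue=[G,C,F,H,E] q_used=1 → run G
t=8: queue=[G,C,F,H,E] q_used=2 → run G
t=9: queue=[G,C,F,H,E] q_used=3 → run G
t=10: queue=[C,F,H,E,G] q_used=0 → run C
t=11: queue=[C,F,H,E,G] q_used=1 → run C
t=12: queue=[C,F,H,E,G] q_used=2 → run C
t=13: queue=[C,F,H,E,G] q_used=3 → run C
t=14: queue=[F,H,E,G,C] q_used=0 → run F
t=15: queue=[F,H,E,G,C] q_used=1 → run F
t=16: queue=[F,H,E,G,C] q_used=2 → run F
t=17: queue=[F,H,E,G,C] q_used=3 → run F
t=18: queue=[H,E,G,C] q_used=0 → run H
t=19: queue=[H,E,G,C] q_used=1 → run H
t=20: queue=[H,E,G,C] q_used=2 → run H
t=21: queue=[E,G,C] q_used=0 → run E
t=22: queue=[E,G,C] q_used=1 → run E
t=23: queue=[E,G,C] q_used=2 → run E
t=24: queue=[E,G,C] q_used=3 → run E
t=25: queue=[G,C,E] q_used=0 → run G
t=26: queue=[C,E] q_used=0 → run C
t=27: queue=[C,E] q_used=1 → run C
t=28: queue=[C,E] q_used=2 → run C
t=29: queue=[E] q_used=0 → run E
t=30: (idle)
t=31: (idle)
t=32: (idle)
t=33: (idle)
t=34: (idle)
t=35: (idle)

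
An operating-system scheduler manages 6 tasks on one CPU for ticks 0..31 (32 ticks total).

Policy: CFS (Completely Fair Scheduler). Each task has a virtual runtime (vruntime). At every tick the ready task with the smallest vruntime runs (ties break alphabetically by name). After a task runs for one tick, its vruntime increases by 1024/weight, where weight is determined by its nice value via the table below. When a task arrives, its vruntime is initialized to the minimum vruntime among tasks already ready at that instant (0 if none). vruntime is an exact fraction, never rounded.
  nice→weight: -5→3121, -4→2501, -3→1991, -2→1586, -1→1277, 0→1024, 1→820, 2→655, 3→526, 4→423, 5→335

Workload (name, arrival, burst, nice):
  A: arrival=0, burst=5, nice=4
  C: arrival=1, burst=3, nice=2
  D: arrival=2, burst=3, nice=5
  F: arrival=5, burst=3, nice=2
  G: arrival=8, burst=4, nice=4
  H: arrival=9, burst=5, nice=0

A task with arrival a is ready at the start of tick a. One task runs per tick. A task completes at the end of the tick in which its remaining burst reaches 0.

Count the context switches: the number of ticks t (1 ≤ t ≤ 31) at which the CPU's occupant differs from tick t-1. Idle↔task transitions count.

context switches = 20

t=0: vr[A=0] → run A
t=1: vr[A=1024/423 C=1024/423] → run A
t=2: vr[A=2048/423 C=1024/423 D=1024/423] → run C
t=3: vr[A=2048/423 C=1103872/277065 D=1024/423] → run D
t=4: vr[A=2048/423 C=1103872/277065 D=776192/141705] → run C
t=5: vr[A=2048/423 C=1537024/277065 D=776192/141705 F=2048/423] → run A
t=6: vr[A=1024/141 C=1537024/277065 D=776192/141705 F=2048/423] → run F
t=7: vr[A=1024/141 C=1537024/277065 D=776192/141705 F=1774592/277065] → run D
t=8: vr[A=1024/141 C=1537024/277065 D=1209344/141705 F=1774592/277065 G=1537024/277065] → run C
t=9: vr[A=1024/141 D=1209344/141705 F=1774592/277065 G=1537024/277065 H=1537024/277065] → run G
t=10: vr[A=1024/141 D=1209344/141705 F=1774592/277065 G=2207744/277065 H=1537024/277065] → run H
t=11: vr[A=1024/141 D=1209344/141705 F=1774592/277065 G=2207744/277065 H=1814089/277065] → run F
t=12: vr[A=1024/141 D=1209344/141705 F=2207744/277065 G=2207744/277065 H=1814089/277065] → run H
t=13: vr[A=1024/141 D=1209344/141705 F=2207744/277065 G=2207744/277065 H=2091154/277065] → run A
t=14: vr[A=4096/423 D=1209344/141705 F=2207744/277065 G=2207744/277065 H=2091154/277065] → run H
t=15: vr[A=4096/423 D=1209344/141705 F=2207744/277065 G=2207744/277065 H=2368219/277065] → run F
t=16: vr[A=4096/423 D=1209344/141705 G=2207744/277065 H=2368219/277065] → run G
t=17: vr[A=4096/423 D=1209344/141705 G=959488/92355 H=2368219/277065] → run D
t=18: vr[A=4096/423 G=959488/92355 H=2368219/277065] → run H
t=19: vr[A=4096/423 G=959488/92355 H=2645284/277065] → run H
t=20: vr[A=4096/423 G=959488/92355] → run A
t=21: vr[G=959488/92355] → run G
t=22: vr[G=3549184/277065] → run G
t=23: (idle)
t=24: (idle)
t=25: (idle)
t=26: (idle)
t=27: (idle)
t=28: (idle)
t=29: (idle)
t=30: (idle)
t=31: (idle)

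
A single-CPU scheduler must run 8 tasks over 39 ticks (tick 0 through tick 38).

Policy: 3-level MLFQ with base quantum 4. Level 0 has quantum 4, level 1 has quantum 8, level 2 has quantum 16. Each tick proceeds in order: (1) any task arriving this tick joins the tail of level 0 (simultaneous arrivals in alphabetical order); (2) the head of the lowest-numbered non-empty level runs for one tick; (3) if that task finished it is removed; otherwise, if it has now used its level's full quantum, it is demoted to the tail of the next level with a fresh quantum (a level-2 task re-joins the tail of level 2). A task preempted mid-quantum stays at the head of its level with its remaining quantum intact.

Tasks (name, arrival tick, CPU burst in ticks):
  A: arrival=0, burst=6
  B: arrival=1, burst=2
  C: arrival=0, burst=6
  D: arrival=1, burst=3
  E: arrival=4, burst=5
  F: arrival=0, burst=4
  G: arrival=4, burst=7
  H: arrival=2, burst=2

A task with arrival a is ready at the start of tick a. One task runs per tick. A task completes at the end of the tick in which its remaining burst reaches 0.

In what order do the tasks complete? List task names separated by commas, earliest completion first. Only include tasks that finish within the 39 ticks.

t=0: L0/L1/L2 = ACF/-/- → run A
t=1: L0/L1/L2 = ACFBD/-/- → run A
t=2: L0/L1/L2 = ACFBDH/-/- → run A
t=3: L0/L1/L2 = ACFBDH/-/- → run A
t=4: L0/L1/L2 = CFBDHEG/A/- → run C
t=5: L0/L1/L2 = CFBDHEG/A/- → run C
t=6: L0/L1/L2 = CFBDHEG/A/- → run C
t=7: L0/L1/L2 = CFBDHEG/A/- → run C
t=8: L0/L1/L2 = FBDHEG/AC/- → run F
t=9: L0/L1/L2 = FBDHEG/AC/- → run F
t=10: L0/L1/L2 = FBDHEG/AC/- → run F
t=11: L0/L1/L2 = FBDHEG/AC/- → run F
t=12: L0/L1/L2 = BDHEG/AC/- → run B
t=13: L0/L1/L2 = BDHEG/AC/- → run B
t=14: L0/L1/L2 = DHEG/AC/- → run D
t=15: L0/L1/L2 = DHEG/AC/- → run D
t=16: L0/L1/L2 = DHEG/AC/- → run D
t=17: L0/L1/L2 = HEG/AC/- → run H
t=18: L0/L1/L2 = HEG/AC/- → run H
t=19: L0/L1/L2 = EG/AC/- → run E
t=20: L0/L1/L2 = EG/AC/- → run E
t=21: L0/L1/L2 = EG/AC/- → run E
t=22: L0/L1/L2 = EG/AC/- → run E
t=23: L0/L1/L2 = G/ACE/- → run G
t=24: L0/L1/L2 = G/ACE/- → run G
t=25: L0/L1/L2 = G/ACE/- → run G
t=26: L0/L1/L2 = G/ACE/- → run G
t=27: L0/L1/L2 = -/ACEG/- → run A
t=28: L0/L1/L2 = -/ACEG/- → run A
t=29: L0/L1/L2 = -/CEG/- → run C
t=30: L0/L1/L2 = -/CEG/- → run C
t=31: L0/L1/L2 = -/EG/- → run E
t=32: L0/L1/L2 = -/G/- → run G
t=33: L0/L1/L2 = -/G/- → run G
t=34: L0/L1/L2 = -/G/- → run G
t=35: (idle)
t=36: (idle)
t=37: (idle)
t=38: (idle)

completion order = F, B, D, H, A, C, E, G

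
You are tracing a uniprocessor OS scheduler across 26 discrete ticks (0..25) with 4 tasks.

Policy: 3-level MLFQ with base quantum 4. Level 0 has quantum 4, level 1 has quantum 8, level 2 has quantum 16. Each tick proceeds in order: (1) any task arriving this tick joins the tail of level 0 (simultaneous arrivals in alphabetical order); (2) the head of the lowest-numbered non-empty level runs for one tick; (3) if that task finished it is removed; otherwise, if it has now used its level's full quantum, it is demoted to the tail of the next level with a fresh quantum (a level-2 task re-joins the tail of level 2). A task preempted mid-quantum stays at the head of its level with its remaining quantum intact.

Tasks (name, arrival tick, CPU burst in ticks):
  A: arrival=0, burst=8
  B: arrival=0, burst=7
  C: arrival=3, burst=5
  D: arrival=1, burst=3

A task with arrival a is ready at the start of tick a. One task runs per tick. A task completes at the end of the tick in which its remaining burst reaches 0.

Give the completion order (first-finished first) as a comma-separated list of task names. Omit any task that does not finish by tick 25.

completion order = D, A, B, C

t=0: L0/L1/L2 = AB/-/- → run A
t=1: L0/L1/L2 = ABD/-/- → run A
t=2: L0/L1/L2 = ABD/-/- → run A
t=3: L0/L1/L2 = ABDC/-/- → run A
t=4: L0/L1/L2 = BDC/A/- → run B
t=5: L0/L1/L2 = BDC/A/- → run B
t=6: L0/L1/L2 = BDC/A/- → run B
t=7: L0/L1/L2 = BDC/A/- → run B
t=8: L0/L1/L2 = DC/AB/- → run D
t=9: L0/L1/L2 = DC/AB/- → run D
t=10: L0/L1/L2 = DC/AB/- → run D
t=11: L0/L1/L2 = C/AB/- → run C
t=12: L0/L1/L2 = C/AB/- → run C
t=13: L0/L1/L2 = C/AB/- → run C
t=14: L0/L1/L2 = C/AB/- → run C
t=15: L0/L1/L2 = -/ABC/- → run A
t=16: L0/L1/L2 = -/ABC/- → run A
t=17: L0/L1/L2 = -/ABC/- → run A
t=18: L0/L1/L2 = -/ABC/- → run A
t=19: L0/L1/L2 = -/BC/- → run B
t=20: L0/L1/L2 = -/BC/- → run B
t=21: L0/L1/L2 = -/BC/- → run B
t=22: L0/L1/L2 = -/C/- → run C
t=23: (idle)
t=24: (idle)
t=25: (idle)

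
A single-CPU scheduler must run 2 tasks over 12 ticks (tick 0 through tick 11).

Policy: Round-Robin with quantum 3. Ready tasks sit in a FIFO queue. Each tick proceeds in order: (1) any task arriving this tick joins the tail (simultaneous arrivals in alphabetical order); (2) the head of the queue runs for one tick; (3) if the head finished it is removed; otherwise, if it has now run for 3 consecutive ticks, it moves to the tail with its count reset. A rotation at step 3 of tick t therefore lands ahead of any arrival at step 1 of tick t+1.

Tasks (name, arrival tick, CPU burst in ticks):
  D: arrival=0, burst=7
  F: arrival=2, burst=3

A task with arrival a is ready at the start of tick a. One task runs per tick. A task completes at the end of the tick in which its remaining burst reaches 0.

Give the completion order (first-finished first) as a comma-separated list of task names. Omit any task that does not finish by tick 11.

t=0: queue=[D] q_used=0 → run D
t=1: queue=[D] q_used=1 → run D
t=2: queue=[D,F] q_used=2 → run D
t=3: queue=[F,D] q_used=0 → run F
t=4: queue=[F,D] q_used=1 → run F
t=5: queue=[F,D] q_used=2 → run F
t=6: queue=[D] q_used=0 → run D
t=7: queue=[D] q_used=1 → run D
t=8: queue=[D] q_used=2 → run D
t=9: queue=[D] q_used=0 → run D
t=10: (idle)
t=11: (idle)

completion order = F, D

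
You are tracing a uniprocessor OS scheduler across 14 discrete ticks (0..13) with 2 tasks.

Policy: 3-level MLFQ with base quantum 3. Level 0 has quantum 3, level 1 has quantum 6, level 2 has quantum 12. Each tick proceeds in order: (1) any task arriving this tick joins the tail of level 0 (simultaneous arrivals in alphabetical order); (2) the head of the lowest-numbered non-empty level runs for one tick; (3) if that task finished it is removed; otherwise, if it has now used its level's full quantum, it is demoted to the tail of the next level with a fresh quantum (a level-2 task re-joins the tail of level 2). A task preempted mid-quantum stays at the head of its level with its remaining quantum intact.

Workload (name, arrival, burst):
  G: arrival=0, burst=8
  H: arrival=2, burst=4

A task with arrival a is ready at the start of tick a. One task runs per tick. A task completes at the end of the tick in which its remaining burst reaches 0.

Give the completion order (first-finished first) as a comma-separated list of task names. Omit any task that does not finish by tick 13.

completion order = G, H

t=0: L0/L1/L2 = G/-/- → run G
t=1: L0/L1/L2 = G/-/- → run G
t=2: L0/L1/L2 = GH/-/- → run G
t=3: L0/L1/L2 = H/G/- → run H
t=4: L0/L1/L2 = H/G/- → run H
t=5: L0/L1/L2 = H/G/- → run H
t=6: L0/L1/L2 = -/GH/- → run G
t=7: L0/L1/L2 = -/GH/- → run G
t=8: L0/L1/L2 = -/GH/- → run G
t=9: L0/L1/L2 = -/GH/- → run G
t=10: L0/L1/L2 = -/GH/- → run G
t=11: L0/L1/L2 = -/H/- → run H
t=12: (idle)
t=13: (idle)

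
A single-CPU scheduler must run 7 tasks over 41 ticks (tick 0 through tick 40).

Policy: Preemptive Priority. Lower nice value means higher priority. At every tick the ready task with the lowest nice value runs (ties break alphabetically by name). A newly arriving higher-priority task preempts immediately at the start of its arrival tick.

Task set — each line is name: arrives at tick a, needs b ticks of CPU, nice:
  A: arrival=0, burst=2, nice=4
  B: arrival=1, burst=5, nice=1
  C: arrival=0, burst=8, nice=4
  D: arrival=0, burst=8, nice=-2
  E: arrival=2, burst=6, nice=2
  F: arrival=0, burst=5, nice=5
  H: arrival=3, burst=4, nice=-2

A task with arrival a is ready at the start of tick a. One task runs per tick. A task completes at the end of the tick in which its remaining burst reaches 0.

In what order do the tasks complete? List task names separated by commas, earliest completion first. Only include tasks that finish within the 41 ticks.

completion order = D, H, B, E, A, C, F

t=0: ready={A,C,D,F} → run D
t=1: ready={A,B,C,D,F} → run D
t=2: ready={A,B,C,D,E,F} → run D
t=3: ready={A,B,C,D,E,F,H} → run D
t=4: ready={A,B,C,D,E,F,H} → run D
t=5: ready={A,B,C,D,E,F,H} → run D
t=6: ready={A,B,C,D,E,F,H} → run D
t=7: ready={A,B,C,D,E,F,H} → run D
t=8: ready={A,B,C,E,F,H} → run H
t=9: ready={A,B,C,E,F,H} → run H
t=10: ready={A,B,C,E,F,H} → run H
t=11: ready={A,B,C,E,F,H} → run H
t=12: ready={A,B,C,E,F} → run B
t=13: ready={A,B,C,E,F} → run B
t=14: ready={A,B,C,E,F} → run B
t=15: ready={A,B,C,E,F} → run B
t=16: ready={A,B,C,E,F} → run B
t=17: ready={A,C,E,F} → run E
t=18: ready={A,C,E,F} → run E
t=19: ready={A,C,E,F} → run E
t=20: ready={A,C,E,F} → run E
t=21: ready={A,C,E,F} → run E
t=22: ready={A,C,E,F} → run E
t=23: ready={A,C,F} → run A
t=24: ready={A,C,F} → run A
t=25: ready={C,F} → run C
t=26: ready={C,F} → run C
t=27: ready={C,F} → run C
t=28: ready={C,F} → run C
t=29: ready={C,F} → run C
t=30: ready={C,F} → run C
t=31: ready={C,F} → run C
t=32: ready={C,F} → run C
t=33: ready={F} → run F
t=34: ready={F} → run F
t=35: ready={F} → run F
t=36: ready={F} → run F
t=37: ready={F} → run F
t=38: (idle)
t=39: (idle)
t=40: (idle)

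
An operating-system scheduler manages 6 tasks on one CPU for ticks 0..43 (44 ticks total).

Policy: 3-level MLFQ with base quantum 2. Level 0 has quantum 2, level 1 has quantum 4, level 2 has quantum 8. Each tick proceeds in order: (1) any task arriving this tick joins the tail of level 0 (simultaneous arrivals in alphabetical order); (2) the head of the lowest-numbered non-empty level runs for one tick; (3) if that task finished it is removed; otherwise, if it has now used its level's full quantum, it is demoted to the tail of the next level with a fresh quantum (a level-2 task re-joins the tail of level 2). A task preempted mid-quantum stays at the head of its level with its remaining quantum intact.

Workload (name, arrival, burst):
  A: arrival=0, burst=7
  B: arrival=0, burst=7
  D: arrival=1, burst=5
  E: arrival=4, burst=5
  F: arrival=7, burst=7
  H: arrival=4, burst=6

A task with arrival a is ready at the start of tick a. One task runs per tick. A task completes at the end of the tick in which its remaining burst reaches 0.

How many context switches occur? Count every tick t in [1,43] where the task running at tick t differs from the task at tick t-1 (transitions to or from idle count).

context switches = 15

t=0: L0/L1/L2 = AB/-/- → run A
t=1: L0/L1/L2 = ABD/-/- → run A
t=2: L0/L1/L2 = BD/A/- → run B
t=3: L0/L1/L2 = BD/A/- → run B
t=4: L0/L1/L2 = DEH/AB/- → run D
t=5: L0/L1/L2 = DEH/AB/- → run D
t=6: L0/L1/L2 = EH/ABD/- → run E
t=7: L0/L1/L2 = EHF/ABD/- → run E
t=8: L0/L1/L2 = HF/ABDE/- → run H
t=9: L0/L1/L2 = HF/ABDE/- → run H
t=10: L0/L1/L2 = F/ABDEH/- → run F
t=11: L0/L1/L2 = F/ABDEH/- → run F
t=12: L0/L1/L2 = -/ABDEHF/- → run A
t=13: L0/L1/L2 = -/ABDEHF/- → run A
t=14: L0/L1/L2 = -/ABDEHF/- → run A
t=15: L0/L1/L2 = -/ABDEHF/- → run A
t=16: L0/L1/L2 = -/BDEHF/A → run B
t=17: L0/L1/L2 = -/BDEHF/A → run B
t=18: L0/L1/L2 = -/BDEHF/A → run B
t=19: L0/L1/L2 = -/BDEHF/A → run B
t=20: L0/L1/L2 = -/DEHF/AB → run D
t=21: L0/L1/L2 = -/DEHF/AB → run D
t=22: L0/L1/L2 = -/DEHF/AB → run D
t=23: L0/L1/L2 = -/EHF/AB → run E
t=24: L0/L1/L2 = -/EHF/AB → run E
t=25: L0/L1/L2 = -/EHF/AB → run E
t=26: L0/L1/L2 = -/HF/AB → run H
t=27: L0/L1/L2 = -/HF/AB → run H
t=28: L0/L1/L2 = -/HF/AB → run H
t=29: L0/L1/L2 = -/HF/AB → run H
t=30: L0/L1/L2 = -/F/AB → run F
t=31: L0/L1/L2 = -/F/AB → run F
t=32: L0/L1/L2 = -/F/AB → run F
t=33: L0/L1/L2 = -/F/AB → run F
t=34: L0/L1/L2 = -/-/ABF → run A
t=35: L0/L1/L2 = -/-/BF → run B
t=36: L0/L1/L2 = -/-/F → run F
t=37: (idle)
t=38: (idle)
t=39: (idle)
t=40: (idle)
t=41: (idle)
t=42: (idle)
t=43: (idle)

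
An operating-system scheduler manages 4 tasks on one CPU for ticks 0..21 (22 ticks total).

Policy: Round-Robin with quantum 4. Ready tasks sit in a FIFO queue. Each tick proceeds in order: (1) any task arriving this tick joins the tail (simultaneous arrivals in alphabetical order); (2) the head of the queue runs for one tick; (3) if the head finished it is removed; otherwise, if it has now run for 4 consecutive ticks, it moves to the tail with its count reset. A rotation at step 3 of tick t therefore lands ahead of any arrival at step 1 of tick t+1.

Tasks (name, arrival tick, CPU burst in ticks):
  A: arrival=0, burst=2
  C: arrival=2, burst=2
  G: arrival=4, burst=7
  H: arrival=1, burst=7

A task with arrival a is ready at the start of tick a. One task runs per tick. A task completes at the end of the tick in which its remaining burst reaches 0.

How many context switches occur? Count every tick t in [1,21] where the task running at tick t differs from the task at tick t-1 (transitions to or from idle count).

t=0: queue=[A] q_used=0 → run A
t=1: queue=[A,H] q_used=1 → run A
t=2: queue=[H,C] q_used=0 → run H
t=3: queue=[H,C] q_used=1 → run H
t=4: queue=[H,C,G] q_used=2 → run H
t=5: queue=[H,C,G] q_used=3 → run H
t=6: queue=[C,G,H] q_used=0 → run C
t=7: queue=[C,G,H] q_used=1 → run C
t=8: queue=[G,H] q_used=0 → run G
t=9: queue=[G,H] q_used=1 → run G
t=10: queue=[G,H] q_used=2 → run G
t=11: queue=[G,H] q_used=3 → run G
t=12: queue=[H,G] q_used=0 → run H
t=13: queue=[H,G] q_used=1 → run H
t=14: queue=[H,G] q_used=2 → run H
t=15: queue=[G] q_used=0 → run G
t=16: queue=[G] q_used=1 → run G
t=17: queue=[G] q_used=2 → run G
t=18: (idle)
t=19: (idle)
t=20: (idle)
t=21: (idle)

context switches = 6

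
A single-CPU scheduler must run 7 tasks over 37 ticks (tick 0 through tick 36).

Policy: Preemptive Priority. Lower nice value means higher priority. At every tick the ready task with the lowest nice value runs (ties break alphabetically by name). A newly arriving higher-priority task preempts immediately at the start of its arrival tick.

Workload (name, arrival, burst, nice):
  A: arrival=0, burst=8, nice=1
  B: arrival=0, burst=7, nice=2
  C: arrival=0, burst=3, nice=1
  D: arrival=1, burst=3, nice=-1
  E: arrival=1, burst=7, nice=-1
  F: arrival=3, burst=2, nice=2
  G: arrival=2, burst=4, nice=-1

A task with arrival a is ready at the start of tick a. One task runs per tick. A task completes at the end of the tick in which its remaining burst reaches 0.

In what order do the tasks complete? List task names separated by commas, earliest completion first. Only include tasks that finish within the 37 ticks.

completion order = D, E, G, A, C, B, F

t=0: ready={A,B,C} → run A
t=1: ready={A,B,C,D,E} → run D
t=2: ready={A,B,C,D,E,G} → run D
t=3: ready={A,B,C,D,E,F,G} → run D
t=4: ready={A,B,C,E,F,G} → run E
t=5: ready={A,B,C,E,F,G} → run E
t=6: ready={A,B,C,E,F,G} → run E
t=7: ready={A,B,C,E,F,G} → run E
t=8: ready={A,B,C,E,F,G} → run E
t=9: ready={A,B,C,E,F,G} → run E
t=10: ready={A,B,C,E,F,G} → run E
t=11: ready={A,B,C,F,G} → run G
t=12: ready={A,B,C,F,G} → run G
t=13: ready={A,B,C,F,G} → run G
t=14: ready={A,B,C,F,G} → run G
t=15: ready={A,B,C,F} → run A
t=16: ready={A,B,C,F} → run A
t=17: ready={A,B,C,F} → run A
t=18: ready={A,B,C,F} → run A
t=19: ready={A,B,C,F} → run A
t=20: ready={A,B,C,F} → run A
t=21: ready={A,B,C,F} → run A
t=22: ready={B,C,F} → run C
t=23: ready={B,C,F} → run C
t=24: ready={B,C,F} → run C
t=25: ready={B,F} → run B
t=26: ready={B,F} → run B
t=27: ready={B,F} → run B
t=28: ready={B,F} → run B
t=29: ready={B,F} → run B
t=30: ready={B,F} → run B
t=31: ready={B,F} → run B
t=32: ready={F} → run F
t=33: ready={F} → run F
t=34: (idle)
t=35: (idle)
t=36: (idle)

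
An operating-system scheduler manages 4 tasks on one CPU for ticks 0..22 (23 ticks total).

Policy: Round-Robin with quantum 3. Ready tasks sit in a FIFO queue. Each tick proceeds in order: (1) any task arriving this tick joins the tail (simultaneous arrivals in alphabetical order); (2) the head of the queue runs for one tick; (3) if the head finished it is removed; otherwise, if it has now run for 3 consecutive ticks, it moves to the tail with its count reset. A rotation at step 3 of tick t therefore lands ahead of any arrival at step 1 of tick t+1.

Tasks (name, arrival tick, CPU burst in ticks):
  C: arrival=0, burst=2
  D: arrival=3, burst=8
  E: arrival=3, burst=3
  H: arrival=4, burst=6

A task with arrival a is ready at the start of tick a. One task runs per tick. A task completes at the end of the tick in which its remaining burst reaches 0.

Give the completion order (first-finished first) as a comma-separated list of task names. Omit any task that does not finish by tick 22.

completion order = C, E, H, D

t=0: queue=[C] q_used=0 → run C
t=1: queue=[C] q_used=1 → run C
t=2: (idle)
t=3: queue=[D,E] q_used=0 → run D
t=4: queue=[D,E,H] q_used=1 → run D
t=5: queue=[D,E,H] q_used=2 → run D
t=6: queue=[E,H,D] q_used=0 → run E
t=7: queue=[E,H,D] q_used=1 → run E
t=8: queue=[E,H,D] q_used=2 → run E
t=9: queue=[H,D] q_used=0 → run H
t=10: queue=[H,D] q_used=1 → run H
t=11: queue=[H,D] q_used=2 → run H
t=12: queue=[D,H] q_used=0 → run D
t=13: queue=[D,H] q_used=1 → run D
t=14: queue=[D,H] q_used=2 → run D
t=15: queue=[H,D] q_used=0 → run H
t=16: queue=[H,D] q_used=1 → run H
t=17: queue=[H,D] q_used=2 → run H
t=18: queue=[D] q_used=0 → run D
t=19: queue=[D] q_used=1 → run D
t=20: (idle)
t=21: (idle)
t=22: (idle)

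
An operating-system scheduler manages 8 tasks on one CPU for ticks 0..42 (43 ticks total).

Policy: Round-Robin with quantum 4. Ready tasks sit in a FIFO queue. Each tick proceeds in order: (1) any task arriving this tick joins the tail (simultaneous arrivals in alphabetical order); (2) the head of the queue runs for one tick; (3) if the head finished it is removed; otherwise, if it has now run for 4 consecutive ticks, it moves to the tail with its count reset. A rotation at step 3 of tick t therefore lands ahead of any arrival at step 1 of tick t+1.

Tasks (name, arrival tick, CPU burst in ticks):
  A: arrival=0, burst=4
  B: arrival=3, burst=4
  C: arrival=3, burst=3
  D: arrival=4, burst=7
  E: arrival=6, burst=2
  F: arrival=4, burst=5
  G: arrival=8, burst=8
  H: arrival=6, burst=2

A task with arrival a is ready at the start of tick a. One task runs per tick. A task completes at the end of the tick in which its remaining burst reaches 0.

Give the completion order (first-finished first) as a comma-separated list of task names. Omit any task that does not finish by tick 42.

t=0: queue=[A] q_used=0 → run A
t=1: queue=[A] q_used=1 → run A
t=2: queue=[A] q_used=2 → run A
t=3: queue=[A,B,C] q_used=3 → run A
t=4: queue=[B,C,D,F] q_used=0 → run B
t=5: queue=[B,C,D,F] q_used=1 → run B
t=6: queue=[B,C,D,F,E,H] q_used=2 → run B
t=7: queue=[B,C,D,F,E,H] q_used=3 → run B
t=8: queue=[C,D,F,E,H,G] q_used=0 → run C
t=9: queue=[C,D,F,E,H,G] q_used=1 → run C
t=10: queue=[C,D,F,E,H,G] q_used=2 → run C
t=11: queue=[D,F,E,H,G] q_used=0 → run D
t=12: queue=[D,F,E,H,G] q_used=1 → run D
t=13: queue=[D,F,E,H,G] q_used=2 → run D
t=14: queue=[D,F,E,H,G] q_used=3 → run D
t=15: queue=[F,E,H,G,D] q_used=0 → run F
t=16: queue=[F,E,H,G,D] q_used=1 → run F
t=17: queue=[F,E,H,G,D] q_used=2 → run F
t=18: queue=[F,E,H,G,D] q_used=3 → run F
t=19: queue=[E,H,G,D,F] q_used=0 → run E
t=20: queue=[E,H,G,D,F] q_used=1 → run E
t=21: queue=[H,G,D,F] q_used=0 → run H
t=22: queue=[H,G,D,F] q_used=1 → run H
t=23: queue=[G,D,F] q_used=0 → run G
t=24: queue=[G,D,F] q_used=1 → run G
t=25: queue=[G,D,F] q_used=2 → run G
t=26: queue=[G,D,F] q_used=3 → run G
t=27: queue=[D,F,G] q_used=0 → run D
t=28: queue=[D,F,G] q_used=1 → run D
t=29: queue=[D,F,G] q_used=2 → run D
t=30: queue=[F,G] q_used=0 → run F
t=31: queue=[G] q_used=0 → run G
t=32: queue=[G] q_used=1 → run G
t=33: queue=[G] q_used=2 → run G
t=34: queue=[G] q_used=3 → run G
t=35: (idle)
t=36: (idle)
t=37: (idle)
t=38: (idle)
t=39: (idle)
t=40: (idle)
t=41: (idle)
t=42: (idle)

completion order = A, B, C, E, H, D, F, G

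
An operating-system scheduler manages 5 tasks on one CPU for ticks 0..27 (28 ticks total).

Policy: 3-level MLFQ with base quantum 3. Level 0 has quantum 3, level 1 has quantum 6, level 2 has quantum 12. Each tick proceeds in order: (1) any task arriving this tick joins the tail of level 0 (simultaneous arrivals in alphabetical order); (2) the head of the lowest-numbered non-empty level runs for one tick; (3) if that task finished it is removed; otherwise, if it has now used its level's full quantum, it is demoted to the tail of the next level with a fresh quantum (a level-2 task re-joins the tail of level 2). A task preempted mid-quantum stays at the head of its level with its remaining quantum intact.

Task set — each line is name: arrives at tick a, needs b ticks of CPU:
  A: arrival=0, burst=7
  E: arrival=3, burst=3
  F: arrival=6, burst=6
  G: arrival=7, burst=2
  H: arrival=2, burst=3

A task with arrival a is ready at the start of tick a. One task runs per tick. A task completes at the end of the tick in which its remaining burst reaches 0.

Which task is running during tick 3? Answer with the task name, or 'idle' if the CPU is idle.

t=0: L0/L1/L2 = A/-/- → run A
t=1: L0/L1/L2 = A/-/- → run A
t=2: L0/L1/L2 = AH/-/- → run A
t=3: L0/L1/L2 = HE/A/- → run H
t=4: L0/L1/L2 = HE/A/- → run H
t=5: L0/L1/L2 = HE/A/- → run H
t=6: L0/L1/L2 = EF/A/- → run E
t=7: L0/L1/L2 = EFG/A/- → run E
t=8: L0/L1/L2 = EFG/A/- → run E
t=9: L0/L1/L2 = FG/A/- → run F
t=10: L0/L1/L2 = FG/A/- → run F
t=11: L0/L1/L2 = FG/A/- → run F
t=12: L0/L1/L2 = G/AF/- → run G
t=13: L0/L1/L2 = G/AF/- → run G
t=14: L0/L1/L2 = -/AF/- → run A
t=15: L0/L1/L2 = -/AF/- → run A
t=16: L0/L1/L2 = -/AF/- → run A
t=17: L0/L1/L2 = -/AF/- → run A
t=18: L0/L1/L2 = -/F/- → run F
t=19: L0/L1/L2 = -/F/- → run F
t=20: L0/L1/L2 = -/F/- → run F
t=21: (idle)
t=22: (idle)
t=23: (idle)
t=24: (idle)
t=25: (idle)
t=26: (idle)
t=27: (idle)

running at tick 3 = H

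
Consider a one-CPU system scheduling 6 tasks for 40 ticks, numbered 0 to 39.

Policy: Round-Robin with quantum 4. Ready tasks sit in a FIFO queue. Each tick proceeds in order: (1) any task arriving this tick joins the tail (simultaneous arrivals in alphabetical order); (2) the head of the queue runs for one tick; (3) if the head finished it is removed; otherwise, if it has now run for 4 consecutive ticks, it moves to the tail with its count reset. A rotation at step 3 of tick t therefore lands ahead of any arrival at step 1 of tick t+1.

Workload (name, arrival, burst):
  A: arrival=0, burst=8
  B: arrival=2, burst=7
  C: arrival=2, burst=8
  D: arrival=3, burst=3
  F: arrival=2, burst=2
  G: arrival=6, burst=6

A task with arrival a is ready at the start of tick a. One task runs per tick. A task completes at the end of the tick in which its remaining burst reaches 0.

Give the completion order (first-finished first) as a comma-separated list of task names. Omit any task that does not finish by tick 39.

t=0: queue=[A] q_used=0 → run A
t=1: queue=[A] q_used=1 → run A
t=2: queue=[A,B,C,F] q_used=2 → run A
t=3: queue=[A,B,C,F,D] q_used=3 → run A
t=4: queue=[B,C,F,D,A] q_used=0 → run B
t=5: queue=[B,C,F,D,A] q_used=1 → run B
t=6: queue=[B,C,F,D,A,G] q_used=2 → run B
t=7: queue=[B,C,F,D,A,G] q_used=3 → run B
t=8: queue=[C,F,D,A,G,B] q_used=0 → run C
t=9: queue=[C,F,D,A,G,B] q_used=1 → run C
t=10: queue=[C,F,D,A,G,B] q_used=2 → run C
t=11: queue=[C,F,D,A,G,B] q_used=3 → run C
t=12: queue=[F,D,A,G,B,C] q_used=0 → run F
t=13: queue=[F,D,A,G,B,C] q_used=1 → run F
t=14: queue=[D,A,G,B,C] q_used=0 → run D
t=15: queue=[D,A,G,B,C] q_used=1 → run D
t=16: queue=[D,A,G,B,C] q_used=2 → run D
t=17: queue=[A,G,B,C] q_used=0 → run A
t=18: queue=[A,G,B,C] q_used=1 → run A
t=19: queue=[A,G,B,C] q_used=2 → run A
t=20: queue=[A,G,B,C] q_used=3 → run A
t=21: queue=[G,B,C] q_used=0 → run G
t=22: queue=[G,B,C] q_used=1 → run G
t=23: queue=[G,B,C] q_used=2 → run G
t=24: queue=[G,B,C] q_used=3 → run G
t=25: queue=[B,C,G] q_used=0 → run B
t=26: queue=[B,C,G] q_used=1 → run B
t=27: queue=[B,C,G] q_used=2 → run B
t=28: queue=[C,G] q_used=0 → run C
t=29: queue=[C,G] q_used=1 → run C
t=30: queue=[C,G] q_used=2 → run C
t=31: queue=[C,G] q_used=3 → run C
t=32: queue=[G] q_used=0 → run G
t=33: queue=[G] q_used=1 → run G
t=34: (idle)
t=35: (idle)
t=36: (idle)
t=37: (idle)
t=38: (idle)
t=39: (idle)

completion order = F, D, A, B, C, G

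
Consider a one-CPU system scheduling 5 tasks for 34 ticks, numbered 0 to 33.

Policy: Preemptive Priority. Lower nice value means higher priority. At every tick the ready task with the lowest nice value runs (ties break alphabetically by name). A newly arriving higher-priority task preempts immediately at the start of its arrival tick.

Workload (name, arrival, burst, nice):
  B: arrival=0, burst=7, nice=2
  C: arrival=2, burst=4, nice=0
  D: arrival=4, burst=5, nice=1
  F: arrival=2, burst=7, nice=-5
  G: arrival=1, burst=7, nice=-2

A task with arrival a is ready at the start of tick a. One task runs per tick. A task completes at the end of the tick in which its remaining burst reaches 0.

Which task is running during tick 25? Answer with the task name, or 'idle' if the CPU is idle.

running at tick 25 = B

t=0: ready={B} → run B
t=1: ready={B,G} → run G
t=2: ready={B,C,F,G} → run F
t=3: ready={B,C,F,G} → run F
t=4: ready={B,C,D,F,G} → run F
t=5: ready={B,C,D,F,G} → run F
t=6: ready={B,C,D,F,G} → run F
t=7: ready={B,C,D,F,G} → run F
t=8: ready={B,C,D,F,G} → run F
t=9: ready={B,C,D,G} → run G
t=10: ready={B,C,D,G} → run G
t=11: ready={B,C,D,G} → run G
t=12: ready={B,C,D,G} → run G
t=13: ready={B,C,D,G} → run G
t=14: ready={B,C,D,G} → run G
t=15: ready={B,C,D} → run C
t=16: ready={B,C,D} → run C
t=17: ready={B,C,D} → run C
t=18: ready={B,C,D} → run C
t=19: ready={B,D} → run D
t=20: ready={B,D} → run D
t=21: ready={B,D} → run D
t=22: ready={B,D} → run D
t=23: ready={B,D} → run D
t=24: ready={B} → run B
t=25: ready={B} → run B
t=26: ready={B} → run B
t=27: ready={B} → run B
t=28: ready={B} → run B
t=29: ready={B} → run B
t=30: (idle)
t=31: (idle)
t=32: (idle)
t=33: (idle)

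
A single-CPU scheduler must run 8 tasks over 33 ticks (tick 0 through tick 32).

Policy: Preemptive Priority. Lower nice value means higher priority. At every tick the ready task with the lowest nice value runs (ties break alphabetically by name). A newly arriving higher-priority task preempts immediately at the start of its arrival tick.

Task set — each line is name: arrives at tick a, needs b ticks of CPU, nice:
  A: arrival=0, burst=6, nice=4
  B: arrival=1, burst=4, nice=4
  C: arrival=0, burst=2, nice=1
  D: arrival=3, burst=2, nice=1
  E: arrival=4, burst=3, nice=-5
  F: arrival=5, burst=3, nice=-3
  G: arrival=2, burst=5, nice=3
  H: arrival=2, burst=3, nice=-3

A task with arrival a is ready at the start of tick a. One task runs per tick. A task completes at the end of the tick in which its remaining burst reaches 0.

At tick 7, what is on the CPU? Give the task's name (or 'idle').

running at tick 7 = F

t=0: ready={A,C} → run C
t=1: ready={A,B,C} → run C
t=2: ready={A,B,G,H} → run H
t=3: ready={A,B,D,G,H} → run H
t=4: ready={A,B,D,E,G,H} → run E
t=5: ready={A,B,D,E,F,G,H} → run E
t=6: ready={A,B,D,E,F,G,H} → run E
t=7: ready={A,B,D,F,G,H} → run F
t=8: ready={A,B,D,F,G,H} → run F
t=9: ready={A,B,D,F,G,H} → run F
t=10: ready={A,B,D,G,H} → run H
t=11: ready={A,B,D,G} → run D
t=12: ready={A,B,D,G} → run D
t=13: ready={A,B,G} → run G
t=14: ready={A,B,G} → run G
t=15: ready={A,B,G} → run G
t=16: ready={A,B,G} → run G
t=17: ready={A,B,G} → run G
t=18: ready={A,B} → run A
t=19: ready={A,B} → run A
t=20: ready={A,B} → run A
t=21: ready={A,B} → run A
t=22: ready={A,B} → run A
t=23: ready={A,B} → run A
t=24: ready={B} → run B
t=25: ready={B} → run B
t=26: ready={B} → run B
t=27: ready={B} → run B
t=28: (idle)
t=29: (idle)
t=30: (idle)
t=31: (idle)
t=32: (idle)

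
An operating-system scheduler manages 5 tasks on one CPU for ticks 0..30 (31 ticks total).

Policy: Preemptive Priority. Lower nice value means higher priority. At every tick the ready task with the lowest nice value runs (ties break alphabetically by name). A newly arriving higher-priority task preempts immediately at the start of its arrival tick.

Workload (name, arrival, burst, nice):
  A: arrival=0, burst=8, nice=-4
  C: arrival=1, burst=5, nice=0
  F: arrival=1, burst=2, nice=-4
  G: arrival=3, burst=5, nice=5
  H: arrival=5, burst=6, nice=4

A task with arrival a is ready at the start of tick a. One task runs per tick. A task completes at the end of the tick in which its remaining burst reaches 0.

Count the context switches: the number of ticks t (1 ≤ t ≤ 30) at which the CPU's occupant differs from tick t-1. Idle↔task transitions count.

t=0: ready={A} → run A
t=1: ready={A,C,F} → run A
t=2: ready={A,C,F} → run A
t=3: ready={A,C,F,G} → run A
t=4: ready={A,C,F,G} → run A
t=5: ready={A,C,F,G,H} → run A
t=6: ready={A,C,F,G,H} → run A
t=7: ready={A,C,F,G,H} → run A
t=8: ready={C,F,G,H} → run F
t=9: ready={C,F,G,H} → run F
t=10: ready={C,G,H} → run C
t=11: ready={C,G,H} → run C
t=12: ready={C,G,H} → run C
t=13: ready={C,G,H} → run C
t=14: ready={C,G,H} → run C
t=15: ready={G,H} → run H
t=16: ready={G,H} → run H
t=17: ready={G,H} → run H
t=18: ready={G,H} → run H
t=19: ready={G,H} → run H
t=20: ready={G,H} → run H
t=21: ready={G} → run G
t=22: ready={G} → run G
t=23: ready={G} → run G
t=24: ready={G} → run G
t=25: ready={G} → run G
t=26: (idle)
t=27: (idle)
t=28: (idle)
t=29: (idle)
t=30: (idle)

context switches = 5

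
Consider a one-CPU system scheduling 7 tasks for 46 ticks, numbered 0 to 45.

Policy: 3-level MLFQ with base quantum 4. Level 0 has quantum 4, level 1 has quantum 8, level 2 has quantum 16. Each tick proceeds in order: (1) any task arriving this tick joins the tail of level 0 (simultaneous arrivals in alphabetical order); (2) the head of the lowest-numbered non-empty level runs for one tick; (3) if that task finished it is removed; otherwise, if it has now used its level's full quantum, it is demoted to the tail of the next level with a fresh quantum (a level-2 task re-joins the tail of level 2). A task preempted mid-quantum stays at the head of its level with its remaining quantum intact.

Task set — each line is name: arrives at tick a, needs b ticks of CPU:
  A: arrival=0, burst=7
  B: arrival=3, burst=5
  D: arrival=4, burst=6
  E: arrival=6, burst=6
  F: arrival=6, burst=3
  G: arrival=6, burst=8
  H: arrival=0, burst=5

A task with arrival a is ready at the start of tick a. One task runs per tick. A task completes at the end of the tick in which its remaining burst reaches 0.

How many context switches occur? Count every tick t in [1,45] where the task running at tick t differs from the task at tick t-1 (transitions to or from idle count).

t=0: L0/L1/L2 = AH/-/- → run A
t=1: L0/L1/L2 = AH/-/- → run A
t=2: L0/L1/L2 = AH/-/- → run A
t=3: L0/L1/L2 = AHB/-/- → run A
t=4: L0/L1/L2 = HBD/A/- → run H
t=5: L0/L1/L2 = HBD/A/- → run H
t=6: L0/L1/L2 = HBDEFG/A/- → run H
t=7: L0/L1/L2 = HBDEFG/A/- → run H
t=8: L0/L1/L2 = BDEFG/AH/- → run B
t=9: L0/L1/L2 = BDEFG/AH/- → run B
t=10: L0/L1/L2 = BDEFG/AH/- → run B
t=11: L0/L1/L2 = BDEFG/AH/- → run B
t=12: L0/L1/L2 = DEFG/AHB/- → run D
t=13: L0/L1/L2 = DEFG/AHB/- → run D
t=14: L0/L1/L2 = DEFG/AHB/- → run D
t=15: L0/L1/L2 = DEFG/AHB/- → run D
t=16: L0/L1/L2 = EFG/AHBD/- → run E
t=17: L0/L1/L2 = EFG/AHBD/- → run E
t=18: L0/L1/L2 = EFG/AHBD/- → run E
t=19: L0/L1/L2 = EFG/AHBD/- → run E
t=20: L0/L1/L2 = FG/AHBDE/- → run F
t=21: L0/L1/L2 = FG/AHBDE/- → run F
t=22: L0/L1/L2 = FG/AHBDE/- → run F
t=23: L0/L1/L2 = G/AHBDE/- → run G
t=24: L0/L1/L2 = G/AHBDE/- → run G
t=25: L0/L1/L2 = G/AHBDE/- → run G
t=26: L0/L1/L2 = G/AHBDE/- → run G
t=27: L0/L1/L2 = -/AHBDEG/- → run A
t=28: L0/L1/L2 = -/AHBDEG/- → run A
t=29: L0/L1/L2 = -/AHBDEG/- → run A
t=30: L0/L1/L2 = -/HBDEG/- → run H
t=31: L0/L1/L2 = -/BDEG/- → run B
t=32: L0/L1/L2 = -/DEG/- → run D
t=33: L0/L1/L2 = -/DEG/- → run D
t=34: L0/L1/L2 = -/EG/- → run E
t=35: L0/L1/L2 = -/EG/- → run E
t=36: L0/L1/L2 = -/G/- → run G
t=37: L0/L1/L2 = -/G/- → run G
t=38: L0/L1/L2 = -/G/- → run G
t=39: L0/L1/L2 = -/G/- → run G
t=40: (idle)
t=41: (idle)
t=42: (idle)
t=43: (idle)
t=44: (idle)
t=45: (idle)

context switches = 13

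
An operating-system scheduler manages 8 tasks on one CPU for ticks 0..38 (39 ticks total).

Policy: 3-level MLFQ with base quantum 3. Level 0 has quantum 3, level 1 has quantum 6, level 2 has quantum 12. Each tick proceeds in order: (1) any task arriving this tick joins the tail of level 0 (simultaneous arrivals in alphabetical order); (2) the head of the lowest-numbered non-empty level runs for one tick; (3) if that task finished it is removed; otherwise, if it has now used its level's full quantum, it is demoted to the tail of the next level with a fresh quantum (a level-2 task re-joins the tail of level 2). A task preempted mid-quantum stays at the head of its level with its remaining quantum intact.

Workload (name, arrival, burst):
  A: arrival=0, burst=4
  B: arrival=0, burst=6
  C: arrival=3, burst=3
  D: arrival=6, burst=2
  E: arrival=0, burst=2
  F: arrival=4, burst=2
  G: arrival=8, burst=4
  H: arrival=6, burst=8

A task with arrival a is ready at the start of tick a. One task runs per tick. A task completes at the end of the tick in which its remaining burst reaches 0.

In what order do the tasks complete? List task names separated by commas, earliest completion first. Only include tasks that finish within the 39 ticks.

completion order = E, C, F, D, A, B, H, G

t=0: L0/L1/L2 = ABE/-/- → run A
t=1: L0/L1/L2 = ABE/-/- → run A
t=2: L0/L1/L2 = ABE/-/- → run A
t=3: L0/L1/L2 = BEC/A/- → run B
t=4: L0/L1/L2 = BECF/A/- → run B
t=5: L0/L1/L2 = BECF/A/- → run B
t=6: L0/L1/L2 = ECFDH/AB/- → run E
t=7: L0/L1/L2 = ECFDH/AB/- → run E
t=8: L0/L1/L2 = CFDHG/AB/- → run C
t=9: L0/L1/L2 = CFDHG/AB/- → run C
t=10: L0/L1/L2 = CFDHG/AB/- → run C
t=11: L0/L1/L2 = FDHG/AB/- → run F
t=12: L0/L1/L2 = FDHG/AB/- → run F
t=13: L0/L1/L2 = DHG/AB/- → run D
t=14: L0/L1/L2 = DHG/AB/- → run D
t=15: L0/L1/L2 = HG/AB/- → run H
t=16: L0/L1/L2 = HG/AB/- → run H
t=17: L0/L1/L2 = HG/AB/- → run H
t=18: L0/L1/L2 = G/ABH/- → run G
t=19: L0/L1/L2 = G/ABH/- → run G
t=20: L0/L1/L2 = G/ABH/- → run G
t=21: L0/L1/L2 = -/ABHG/- → run A
t=22: L0/L1/L2 = -/BHG/- → run B
t=23: L0/L1/L2 = -/BHG/- → run B
t=24: L0/L1/L2 = -/BHG/- → run B
t=25: L0/L1/L2 = -/HG/- → run H
t=26: L0/L1/L2 = -/HG/- → run H
t=27: L0/L1/L2 = -/HG/- → run H
t=28: L0/L1/L2 = -/HG/- → run H
t=29: L0/L1/L2 = -/HG/- → run H
t=30: L0/L1/L2 = -/G/- → run G
t=31: (idle)
t=32: (idle)
t=33: (idle)
t=34: (idle)
t=35: (idle)
t=36: (idle)
t=37: (idle)
t=38: (idle)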